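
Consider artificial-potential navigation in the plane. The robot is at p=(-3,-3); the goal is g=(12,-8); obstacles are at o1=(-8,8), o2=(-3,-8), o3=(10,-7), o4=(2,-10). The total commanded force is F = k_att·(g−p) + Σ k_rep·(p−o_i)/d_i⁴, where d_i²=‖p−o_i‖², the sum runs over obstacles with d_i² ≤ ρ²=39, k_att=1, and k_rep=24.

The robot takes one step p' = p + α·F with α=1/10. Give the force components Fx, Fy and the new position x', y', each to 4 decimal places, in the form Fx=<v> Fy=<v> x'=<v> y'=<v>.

Fx=15.0000 Fy=-4.8080 x'=-1.5000 y'=-3.4808

F_att = 1·(g−p) = 1·(15,-5) = (15.0000,-5.0000)
o1: d²=146 > ρ²=39 → inactive
o2: d²=25 ≤ ρ²=39; F_rep = 24·(0,5)/25² = (0.0000,0.1920)
o3: d²=185 > ρ²=39 → inactive
o4: d²=74 > ρ²=39 → inactive
F = F_att + ΣF_rep = (15.0000,-4.8080)
p' = p + 1/10·F = (-1.5000,-3.4808)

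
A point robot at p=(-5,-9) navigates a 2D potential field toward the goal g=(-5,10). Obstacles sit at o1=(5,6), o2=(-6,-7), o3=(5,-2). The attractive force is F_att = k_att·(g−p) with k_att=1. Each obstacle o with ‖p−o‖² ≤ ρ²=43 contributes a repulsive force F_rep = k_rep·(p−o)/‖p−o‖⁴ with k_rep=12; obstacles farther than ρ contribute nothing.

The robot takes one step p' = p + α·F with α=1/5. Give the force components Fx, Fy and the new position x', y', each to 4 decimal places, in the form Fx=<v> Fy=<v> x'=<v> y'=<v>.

Fx=0.4800 Fy=18.0400 x'=-4.9040 y'=-5.3920

F_att = 1·(g−p) = 1·(0,19) = (0.0000,19.0000)
o1: d²=325 > ρ²=43 → inactive
o2: d²=5 ≤ ρ²=43; F_rep = 12·(1,-2)/5² = (0.4800,-0.9600)
o3: d²=149 > ρ²=43 → inactive
F = F_att + ΣF_rep = (0.4800,18.0400)
p' = p + 1/5·F = (-4.9040,-5.3920)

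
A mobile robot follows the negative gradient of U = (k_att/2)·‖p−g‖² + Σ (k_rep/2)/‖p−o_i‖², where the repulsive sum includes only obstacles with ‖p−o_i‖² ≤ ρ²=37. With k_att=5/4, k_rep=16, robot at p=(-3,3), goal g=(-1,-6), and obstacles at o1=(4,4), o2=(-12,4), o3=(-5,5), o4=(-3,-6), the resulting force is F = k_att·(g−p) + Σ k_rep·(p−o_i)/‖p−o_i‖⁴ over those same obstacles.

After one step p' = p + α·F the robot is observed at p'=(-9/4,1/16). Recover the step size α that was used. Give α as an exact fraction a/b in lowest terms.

α = 1/4

F_att = 5/4·(g−p) = 5/4·(2,-9) = (2.5000,-11.2500)
o1: d²=50 > ρ²=37 → inactive
o2: d²=82 > ρ²=37 → inactive
o3: d²=8 ≤ ρ²=37; F_rep = 16·(2,-2)/8² = (0.5000,-0.5000)
o4: d²=81 > ρ²=37 → inactive
F = F_att + ΣF_rep = (3.0000,-11.7500)
Δp = p'−p = (0.7500,-2.9375); α = Δx/Fx = (3/4) / (3) = 1/4
check: Δy/Fy = (-47/16) / (-47/4) = 1/4 ✓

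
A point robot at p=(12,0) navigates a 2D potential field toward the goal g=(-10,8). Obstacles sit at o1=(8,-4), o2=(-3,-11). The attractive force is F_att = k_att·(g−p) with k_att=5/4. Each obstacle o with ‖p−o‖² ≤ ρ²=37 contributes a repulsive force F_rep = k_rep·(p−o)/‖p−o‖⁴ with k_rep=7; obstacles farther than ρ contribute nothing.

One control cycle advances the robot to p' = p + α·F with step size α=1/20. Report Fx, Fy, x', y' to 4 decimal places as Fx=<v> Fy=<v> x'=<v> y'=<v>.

Fx=-27.4727 Fy=10.0273 x'=10.6264 y'=0.5014

F_att = 5/4·(g−p) = 5/4·(-22,8) = (-27.5000,10.0000)
o1: d²=32 ≤ ρ²=37; F_rep = 7·(4,4)/32² = (0.0273,0.0273)
o2: d²=346 > ρ²=37 → inactive
F = F_att + ΣF_rep = (-27.4727,10.0273)
p' = p + 1/20·F = (10.6264,0.5014)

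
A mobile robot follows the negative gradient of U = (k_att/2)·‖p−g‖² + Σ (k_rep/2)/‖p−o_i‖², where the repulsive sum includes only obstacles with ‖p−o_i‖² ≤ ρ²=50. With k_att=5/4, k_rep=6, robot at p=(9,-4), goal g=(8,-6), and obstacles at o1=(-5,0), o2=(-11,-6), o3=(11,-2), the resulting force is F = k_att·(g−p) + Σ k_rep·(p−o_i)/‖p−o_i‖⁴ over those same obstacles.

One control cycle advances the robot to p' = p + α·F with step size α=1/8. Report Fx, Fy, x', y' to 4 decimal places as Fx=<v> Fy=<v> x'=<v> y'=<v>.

Fx=-1.4375 Fy=-2.6875 x'=8.8203 y'=-4.3359

F_att = 5/4·(g−p) = 5/4·(-1,-2) = (-1.2500,-2.5000)
o1: d²=212 > ρ²=50 → inactive
o2: d²=404 > ρ²=50 → inactive
o3: d²=8 ≤ ρ²=50; F_rep = 6·(-2,-2)/8² = (-0.1875,-0.1875)
F = F_att + ΣF_rep = (-1.4375,-2.6875)
p' = p + 1/8·F = (8.8203,-4.3359)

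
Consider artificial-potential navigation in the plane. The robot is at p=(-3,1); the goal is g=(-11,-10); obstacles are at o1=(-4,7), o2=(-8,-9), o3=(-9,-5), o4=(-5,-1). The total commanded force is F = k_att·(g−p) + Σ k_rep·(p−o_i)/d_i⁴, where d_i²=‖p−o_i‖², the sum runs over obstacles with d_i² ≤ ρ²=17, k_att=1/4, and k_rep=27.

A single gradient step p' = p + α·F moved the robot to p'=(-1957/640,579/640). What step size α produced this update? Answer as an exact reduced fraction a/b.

F_att = 1/4·(g−p) = 1/4·(-8,-11) = (-2.0000,-2.7500)
o1: d²=37 > ρ²=17 → inactive
o2: d²=125 > ρ²=17 → inactive
o3: d²=72 > ρ²=17 → inactive
o4: d²=8 ≤ ρ²=17; F_rep = 27·(2,2)/8² = (0.8438,0.8438)
F = F_att + ΣF_rep = (-1.1562,-1.9062)
Δp = p'−p = (-0.0578,-0.0953); α = Δx/Fx = (-37/640) / (-37/32) = 1/20
check: Δy/Fy = (-61/640) / (-61/32) = 1/20 ✓

α = 1/20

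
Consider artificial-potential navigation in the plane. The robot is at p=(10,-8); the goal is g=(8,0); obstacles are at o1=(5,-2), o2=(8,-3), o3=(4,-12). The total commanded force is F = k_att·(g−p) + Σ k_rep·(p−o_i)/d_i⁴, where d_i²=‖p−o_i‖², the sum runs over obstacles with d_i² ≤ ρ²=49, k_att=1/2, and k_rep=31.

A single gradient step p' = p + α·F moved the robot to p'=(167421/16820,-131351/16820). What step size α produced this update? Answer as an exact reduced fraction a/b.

α = 1/20

F_att = 1/2·(g−p) = 1/2·(-2,8) = (-1.0000,4.0000)
o1: d²=61 > ρ²=49 → inactive
o2: d²=29 ≤ ρ²=49; F_rep = 31·(2,-5)/29² = (0.0737,-0.1843)
o3: d²=52 > ρ²=49 → inactive
F = F_att + ΣF_rep = (-0.9263,3.8157)
Δp = p'−p = (-0.0463,0.1908); α = Δx/Fx = (-779/16820) / (-779/841) = 1/20
check: Δy/Fy = (3209/16820) / (3209/841) = 1/20 ✓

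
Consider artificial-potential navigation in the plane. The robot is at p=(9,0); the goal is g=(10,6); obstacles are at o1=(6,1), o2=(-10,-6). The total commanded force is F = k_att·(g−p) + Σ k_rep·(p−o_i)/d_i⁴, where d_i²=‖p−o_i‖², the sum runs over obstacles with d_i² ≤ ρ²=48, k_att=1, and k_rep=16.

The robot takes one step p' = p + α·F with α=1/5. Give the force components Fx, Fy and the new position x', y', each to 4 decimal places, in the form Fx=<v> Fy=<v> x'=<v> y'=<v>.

F_att = 1·(g−p) = 1·(1,6) = (1.0000,6.0000)
o1: d²=10 ≤ ρ²=48; F_rep = 16·(3,-1)/10² = (0.4800,-0.1600)
o2: d²=397 > ρ²=48 → inactive
F = F_att + ΣF_rep = (1.4800,5.8400)
p' = p + 1/5·F = (9.2960,1.1680)

Fx=1.4800 Fy=5.8400 x'=9.2960 y'=1.1680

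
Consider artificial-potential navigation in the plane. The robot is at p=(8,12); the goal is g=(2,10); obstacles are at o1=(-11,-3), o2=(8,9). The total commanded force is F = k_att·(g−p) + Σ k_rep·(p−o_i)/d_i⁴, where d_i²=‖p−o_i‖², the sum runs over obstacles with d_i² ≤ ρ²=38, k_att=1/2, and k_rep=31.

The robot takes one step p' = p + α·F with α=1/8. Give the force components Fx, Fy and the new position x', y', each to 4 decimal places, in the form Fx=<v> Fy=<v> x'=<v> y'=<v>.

F_att = 1/2·(g−p) = 1/2·(-6,-2) = (-3.0000,-1.0000)
o1: d²=586 > ρ²=38 → inactive
o2: d²=9 ≤ ρ²=38; F_rep = 31·(0,3)/9² = (0.0000,1.1481)
F = F_att + ΣF_rep = (-3.0000,0.1481)
p' = p + 1/8·F = (7.6250,12.0185)

Fx=-3.0000 Fy=0.1481 x'=7.6250 y'=12.0185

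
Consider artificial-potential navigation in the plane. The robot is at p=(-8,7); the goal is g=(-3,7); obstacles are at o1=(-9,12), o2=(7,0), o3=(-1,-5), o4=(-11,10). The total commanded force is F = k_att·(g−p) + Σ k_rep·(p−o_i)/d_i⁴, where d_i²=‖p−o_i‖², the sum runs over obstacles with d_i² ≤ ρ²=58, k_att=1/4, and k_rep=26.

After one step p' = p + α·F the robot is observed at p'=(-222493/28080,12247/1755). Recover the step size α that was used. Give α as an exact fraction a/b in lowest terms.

α = 1/20

F_att = 1/4·(g−p) = 1/4·(5,0) = (1.2500,0.0000)
o1: d²=26 ≤ ρ²=58; F_rep = 26·(1,-5)/26² = (0.0385,-0.1923)
o2: d²=274 > ρ²=58 → inactive
o3: d²=193 > ρ²=58 → inactive
o4: d²=18 ≤ ρ²=58; F_rep = 26·(3,-3)/18² = (0.2407,-0.2407)
F = F_att + ΣF_rep = (1.5292,-0.4330)
Δp = p'−p = (0.0765,-0.0217); α = Δx/Fx = (2147/28080) / (2147/1404) = 1/20
check: Δy/Fy = (-38/1755) / (-152/351) = 1/20 ✓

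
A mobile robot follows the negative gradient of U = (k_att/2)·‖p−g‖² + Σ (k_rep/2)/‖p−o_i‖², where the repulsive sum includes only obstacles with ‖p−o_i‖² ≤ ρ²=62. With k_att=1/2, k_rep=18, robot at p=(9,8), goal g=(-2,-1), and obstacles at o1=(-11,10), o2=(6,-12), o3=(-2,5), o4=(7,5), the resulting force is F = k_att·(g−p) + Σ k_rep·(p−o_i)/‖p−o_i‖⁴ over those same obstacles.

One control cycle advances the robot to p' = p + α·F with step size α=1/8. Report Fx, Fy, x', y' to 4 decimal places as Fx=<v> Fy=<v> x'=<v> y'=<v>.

F_att = 1/2·(g−p) = 1/2·(-11,-9) = (-5.5000,-4.5000)
o1: d²=404 > ρ²=62 → inactive
o2: d²=409 > ρ²=62 → inactive
o3: d²=130 > ρ²=62 → inactive
o4: d²=13 ≤ ρ²=62; F_rep = 18·(2,3)/13² = (0.2130,0.3195)
F = F_att + ΣF_rep = (-5.2870,-4.1805)
p' = p + 1/8·F = (8.3391,7.4774)

Fx=-5.2870 Fy=-4.1805 x'=8.3391 y'=7.4774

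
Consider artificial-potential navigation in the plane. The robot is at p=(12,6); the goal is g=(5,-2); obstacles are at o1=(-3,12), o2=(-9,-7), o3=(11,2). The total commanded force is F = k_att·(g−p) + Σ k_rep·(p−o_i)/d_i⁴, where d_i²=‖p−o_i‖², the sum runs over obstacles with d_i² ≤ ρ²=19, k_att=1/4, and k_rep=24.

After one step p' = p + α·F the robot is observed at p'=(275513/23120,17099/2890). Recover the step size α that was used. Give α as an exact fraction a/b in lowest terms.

α = 1/20

F_att = 1/4·(g−p) = 1/4·(-7,-8) = (-1.7500,-2.0000)
o1: d²=261 > ρ²=19 → inactive
o2: d²=610 > ρ²=19 → inactive
o3: d²=17 ≤ ρ²=19; F_rep = 24·(1,4)/17² = (0.0830,0.3322)
F = F_att + ΣF_rep = (-1.6670,-1.6678)
Δp = p'−p = (-0.0833,-0.0834); α = Δx/Fx = (-1927/23120) / (-1927/1156) = 1/20
check: Δy/Fy = (-241/2890) / (-482/289) = 1/20 ✓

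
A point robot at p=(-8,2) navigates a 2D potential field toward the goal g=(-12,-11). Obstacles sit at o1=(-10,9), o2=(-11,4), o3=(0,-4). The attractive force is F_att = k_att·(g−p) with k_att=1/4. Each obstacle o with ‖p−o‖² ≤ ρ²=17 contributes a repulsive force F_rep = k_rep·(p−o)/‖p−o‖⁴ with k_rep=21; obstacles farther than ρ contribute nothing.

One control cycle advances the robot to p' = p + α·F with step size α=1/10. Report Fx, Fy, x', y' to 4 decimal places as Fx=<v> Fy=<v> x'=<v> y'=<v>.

Fx=-0.6272 Fy=-3.4985 x'=-8.0627 y'=1.6501

F_att = 1/4·(g−p) = 1/4·(-4,-13) = (-1.0000,-3.2500)
o1: d²=53 > ρ²=17 → inactive
o2: d²=13 ≤ ρ²=17; F_rep = 21·(3,-2)/13² = (0.3728,-0.2485)
o3: d²=100 > ρ²=17 → inactive
F = F_att + ΣF_rep = (-0.6272,-3.4985)
p' = p + 1/10·F = (-8.0627,1.6501)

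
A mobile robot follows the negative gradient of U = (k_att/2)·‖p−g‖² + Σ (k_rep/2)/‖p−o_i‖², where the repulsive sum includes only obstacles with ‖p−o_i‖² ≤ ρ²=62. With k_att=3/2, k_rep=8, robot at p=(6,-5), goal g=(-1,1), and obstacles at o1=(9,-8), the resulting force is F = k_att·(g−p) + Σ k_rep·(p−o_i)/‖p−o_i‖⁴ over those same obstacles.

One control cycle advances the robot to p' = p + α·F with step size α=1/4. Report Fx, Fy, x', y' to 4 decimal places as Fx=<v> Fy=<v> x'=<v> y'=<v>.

Fx=-10.5741 Fy=9.0741 x'=3.3565 y'=-2.7315

F_att = 3/2·(g−p) = 3/2·(-7,6) = (-10.5000,9.0000)
o1: d²=18 ≤ ρ²=62; F_rep = 8·(-3,3)/18² = (-0.0741,0.0741)
F = F_att + ΣF_rep = (-10.5741,9.0741)
p' = p + 1/4·F = (3.3565,-2.7315)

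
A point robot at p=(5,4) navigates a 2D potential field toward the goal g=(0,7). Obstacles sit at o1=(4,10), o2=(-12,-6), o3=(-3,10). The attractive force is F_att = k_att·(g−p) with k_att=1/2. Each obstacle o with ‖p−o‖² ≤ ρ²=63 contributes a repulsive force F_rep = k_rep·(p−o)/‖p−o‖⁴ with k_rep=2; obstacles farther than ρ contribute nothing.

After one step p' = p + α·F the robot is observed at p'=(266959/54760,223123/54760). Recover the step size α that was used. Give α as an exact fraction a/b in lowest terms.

α = 1/20

F_att = 1/2·(g−p) = 1/2·(-5,3) = (-2.5000,1.5000)
o1: d²=37 ≤ ρ²=63; F_rep = 2·(1,-6)/37² = (0.0015,-0.0088)
o2: d²=389 > ρ²=63 → inactive
o3: d²=100 > ρ²=63 → inactive
F = F_att + ΣF_rep = (-2.4985,1.4912)
Δp = p'−p = (-0.1249,0.0746); α = Δx/Fx = (-6841/54760) / (-6841/2738) = 1/20
check: Δy/Fy = (4083/54760) / (4083/2738) = 1/20 ✓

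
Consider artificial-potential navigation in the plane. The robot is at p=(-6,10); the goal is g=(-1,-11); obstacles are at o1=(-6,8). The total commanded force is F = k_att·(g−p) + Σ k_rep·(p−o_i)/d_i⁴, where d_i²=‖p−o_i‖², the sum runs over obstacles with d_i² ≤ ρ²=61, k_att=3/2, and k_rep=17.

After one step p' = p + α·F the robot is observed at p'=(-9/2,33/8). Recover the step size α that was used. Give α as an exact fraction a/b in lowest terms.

α = 1/5

F_att = 3/2·(g−p) = 3/2·(5,-21) = (7.5000,-31.5000)
o1: d²=4 ≤ ρ²=61; F_rep = 17·(0,2)/4² = (0.0000,2.1250)
F = F_att + ΣF_rep = (7.5000,-29.3750)
Δp = p'−p = (1.5000,-5.8750); α = Δx/Fx = (3/2) / (15/2) = 1/5
check: Δy/Fy = (-47/8) / (-235/8) = 1/5 ✓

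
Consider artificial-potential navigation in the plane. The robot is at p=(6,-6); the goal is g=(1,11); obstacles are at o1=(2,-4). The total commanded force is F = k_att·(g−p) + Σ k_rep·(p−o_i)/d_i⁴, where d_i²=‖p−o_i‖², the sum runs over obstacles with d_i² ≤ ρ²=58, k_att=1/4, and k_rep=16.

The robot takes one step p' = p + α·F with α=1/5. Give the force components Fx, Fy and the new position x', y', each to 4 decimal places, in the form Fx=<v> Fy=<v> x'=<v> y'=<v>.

Fx=-1.0900 Fy=4.1700 x'=5.7820 y'=-5.1660

F_att = 1/4·(g−p) = 1/4·(-5,17) = (-1.2500,4.2500)
o1: d²=20 ≤ ρ²=58; F_rep = 16·(4,-2)/20² = (0.1600,-0.0800)
F = F_att + ΣF_rep = (-1.0900,4.1700)
p' = p + 1/5·F = (5.7820,-5.1660)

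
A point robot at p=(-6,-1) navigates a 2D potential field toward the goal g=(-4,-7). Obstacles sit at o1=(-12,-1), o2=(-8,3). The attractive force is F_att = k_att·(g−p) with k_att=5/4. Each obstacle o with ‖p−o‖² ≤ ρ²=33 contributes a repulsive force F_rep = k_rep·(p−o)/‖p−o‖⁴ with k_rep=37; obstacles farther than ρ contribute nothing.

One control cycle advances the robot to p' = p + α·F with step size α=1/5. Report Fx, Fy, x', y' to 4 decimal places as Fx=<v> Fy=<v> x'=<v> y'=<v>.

F_att = 5/4·(g−p) = 5/4·(2,-6) = (2.5000,-7.5000)
o1: d²=36 > ρ²=33 → inactive
o2: d²=20 ≤ ρ²=33; F_rep = 37·(2,-4)/20² = (0.1850,-0.3700)
F = F_att + ΣF_rep = (2.6850,-7.8700)
p' = p + 1/5·F = (-5.4630,-2.5740)

Fx=2.6850 Fy=-7.8700 x'=-5.4630 y'=-2.5740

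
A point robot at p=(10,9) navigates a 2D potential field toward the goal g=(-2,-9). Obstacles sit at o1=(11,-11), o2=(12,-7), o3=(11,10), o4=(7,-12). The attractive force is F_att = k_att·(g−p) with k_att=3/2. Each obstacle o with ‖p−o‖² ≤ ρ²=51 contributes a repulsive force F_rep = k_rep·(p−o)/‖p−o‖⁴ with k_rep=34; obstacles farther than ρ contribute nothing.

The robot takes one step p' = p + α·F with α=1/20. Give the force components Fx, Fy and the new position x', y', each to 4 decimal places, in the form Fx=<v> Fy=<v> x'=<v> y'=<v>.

F_att = 3/2·(g−p) = 3/2·(-12,-18) = (-18.0000,-27.0000)
o1: d²=401 > ρ²=51 → inactive
o2: d²=260 > ρ²=51 → inactive
o3: d²=2 ≤ ρ²=51; F_rep = 34·(-1,-1)/2² = (-8.5000,-8.5000)
o4: d²=450 > ρ²=51 → inactive
F = F_att + ΣF_rep = (-26.5000,-35.5000)
p' = p + 1/20·F = (8.6750,7.2250)

Fx=-26.5000 Fy=-35.5000 x'=8.6750 y'=7.2250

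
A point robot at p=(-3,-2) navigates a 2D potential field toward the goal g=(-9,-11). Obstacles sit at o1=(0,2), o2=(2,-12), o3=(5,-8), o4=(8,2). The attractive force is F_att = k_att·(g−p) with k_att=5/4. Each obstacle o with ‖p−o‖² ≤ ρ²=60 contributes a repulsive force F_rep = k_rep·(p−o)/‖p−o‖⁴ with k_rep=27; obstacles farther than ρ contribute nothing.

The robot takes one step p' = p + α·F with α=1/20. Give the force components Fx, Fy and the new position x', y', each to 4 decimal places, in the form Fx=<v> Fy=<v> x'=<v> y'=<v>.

F_att = 5/4·(g−p) = 5/4·(-6,-9) = (-7.5000,-11.2500)
o1: d²=25 ≤ ρ²=60; F_rep = 27·(-3,-4)/25² = (-0.1296,-0.1728)
o2: d²=125 > ρ²=60 → inactive
o3: d²=100 > ρ²=60 → inactive
o4: d²=137 > ρ²=60 → inactive
F = F_att + ΣF_rep = (-7.6296,-11.4228)
p' = p + 1/20·F = (-3.3815,-2.5711)

Fx=-7.6296 Fy=-11.4228 x'=-3.3815 y'=-2.5711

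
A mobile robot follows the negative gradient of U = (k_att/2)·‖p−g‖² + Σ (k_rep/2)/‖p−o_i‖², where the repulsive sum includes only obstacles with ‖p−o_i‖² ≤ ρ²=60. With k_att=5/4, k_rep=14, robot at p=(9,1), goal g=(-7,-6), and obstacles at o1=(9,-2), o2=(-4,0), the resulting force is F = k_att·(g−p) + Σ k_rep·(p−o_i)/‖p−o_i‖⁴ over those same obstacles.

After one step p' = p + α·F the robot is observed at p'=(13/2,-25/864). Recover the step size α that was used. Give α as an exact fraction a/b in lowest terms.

F_att = 5/4·(g−p) = 5/4·(-16,-7) = (-20.0000,-8.7500)
o1: d²=9 ≤ ρ²=60; F_rep = 14·(0,3)/9² = (0.0000,0.5185)
o2: d²=170 > ρ²=60 → inactive
F = F_att + ΣF_rep = (-20.0000,-8.2315)
Δp = p'−p = (-2.5000,-1.0289); α = Δx/Fx = (-5/2) / (-20) = 1/8
check: Δy/Fy = (-889/864) / (-889/108) = 1/8 ✓

α = 1/8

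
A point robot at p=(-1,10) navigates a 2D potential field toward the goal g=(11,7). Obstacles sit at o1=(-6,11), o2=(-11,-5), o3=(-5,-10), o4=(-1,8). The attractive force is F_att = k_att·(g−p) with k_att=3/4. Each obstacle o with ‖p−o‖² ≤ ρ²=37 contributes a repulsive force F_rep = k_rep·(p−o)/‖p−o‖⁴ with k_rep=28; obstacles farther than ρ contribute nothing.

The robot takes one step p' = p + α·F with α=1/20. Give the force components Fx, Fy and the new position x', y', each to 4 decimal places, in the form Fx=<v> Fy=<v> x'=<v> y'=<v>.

Fx=9.2071 Fy=1.2086 x'=-0.5396 y'=10.0604

F_att = 3/4·(g−p) = 3/4·(12,-3) = (9.0000,-2.2500)
o1: d²=26 ≤ ρ²=37; F_rep = 28·(5,-1)/26² = (0.2071,-0.0414)
o2: d²=325 > ρ²=37 → inactive
o3: d²=416 > ρ²=37 → inactive
o4: d²=4 ≤ ρ²=37; F_rep = 28·(0,2)/4² = (0.0000,3.5000)
F = F_att + ΣF_rep = (9.2071,1.2086)
p' = p + 1/20·F = (-0.5396,10.0604)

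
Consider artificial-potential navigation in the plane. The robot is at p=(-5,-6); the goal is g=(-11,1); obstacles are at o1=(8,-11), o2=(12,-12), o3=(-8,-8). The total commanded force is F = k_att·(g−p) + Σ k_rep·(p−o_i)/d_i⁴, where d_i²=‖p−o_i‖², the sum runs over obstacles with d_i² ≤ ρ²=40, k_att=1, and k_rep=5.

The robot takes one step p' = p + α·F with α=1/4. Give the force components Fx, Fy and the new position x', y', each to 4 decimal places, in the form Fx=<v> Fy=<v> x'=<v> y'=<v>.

F_att = 1·(g−p) = 1·(-6,7) = (-6.0000,7.0000)
o1: d²=194 > ρ²=40 → inactive
o2: d²=325 > ρ²=40 → inactive
o3: d²=13 ≤ ρ²=40; F_rep = 5·(3,2)/13² = (0.0888,0.0592)
F = F_att + ΣF_rep = (-5.9112,7.0592)
p' = p + 1/4·F = (-6.4778,-4.2352)

Fx=-5.9112 Fy=7.0592 x'=-6.4778 y'=-4.2352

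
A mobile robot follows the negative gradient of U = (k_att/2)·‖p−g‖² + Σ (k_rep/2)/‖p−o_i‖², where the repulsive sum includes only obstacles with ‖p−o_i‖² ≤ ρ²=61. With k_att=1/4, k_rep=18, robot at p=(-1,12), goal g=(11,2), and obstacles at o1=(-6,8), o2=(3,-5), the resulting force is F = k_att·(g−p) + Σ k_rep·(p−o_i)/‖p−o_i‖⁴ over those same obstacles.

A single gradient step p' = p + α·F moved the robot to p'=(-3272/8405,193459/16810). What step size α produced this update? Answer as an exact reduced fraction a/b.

F_att = 1/4·(g−p) = 1/4·(12,-10) = (3.0000,-2.5000)
o1: d²=41 ≤ ρ²=61; F_rep = 18·(5,4)/41² = (0.0535,0.0428)
o2: d²=305 > ρ²=61 → inactive
F = F_att + ΣF_rep = (3.0535,-2.4572)
Δp = p'−p = (0.6107,-0.4914); α = Δx/Fx = (5133/8405) / (5133/1681) = 1/5
check: Δy/Fy = (-8261/16810) / (-8261/3362) = 1/5 ✓

α = 1/5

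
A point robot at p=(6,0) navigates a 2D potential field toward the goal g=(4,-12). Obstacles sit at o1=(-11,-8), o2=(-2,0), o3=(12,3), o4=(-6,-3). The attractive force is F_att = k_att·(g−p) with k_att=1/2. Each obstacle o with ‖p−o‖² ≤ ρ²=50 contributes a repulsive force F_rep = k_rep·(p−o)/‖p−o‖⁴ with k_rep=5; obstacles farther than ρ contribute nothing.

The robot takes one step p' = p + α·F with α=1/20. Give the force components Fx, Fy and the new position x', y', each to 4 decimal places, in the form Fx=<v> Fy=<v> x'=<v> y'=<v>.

Fx=-1.0148 Fy=-6.0074 x'=5.9493 y'=-0.3004

F_att = 1/2·(g−p) = 1/2·(-2,-12) = (-1.0000,-6.0000)
o1: d²=353 > ρ²=50 → inactive
o2: d²=64 > ρ²=50 → inactive
o3: d²=45 ≤ ρ²=50; F_rep = 5·(-6,-3)/45² = (-0.0148,-0.0074)
o4: d²=153 > ρ²=50 → inactive
F = F_att + ΣF_rep = (-1.0148,-6.0074)
p' = p + 1/20·F = (5.9493,-0.3004)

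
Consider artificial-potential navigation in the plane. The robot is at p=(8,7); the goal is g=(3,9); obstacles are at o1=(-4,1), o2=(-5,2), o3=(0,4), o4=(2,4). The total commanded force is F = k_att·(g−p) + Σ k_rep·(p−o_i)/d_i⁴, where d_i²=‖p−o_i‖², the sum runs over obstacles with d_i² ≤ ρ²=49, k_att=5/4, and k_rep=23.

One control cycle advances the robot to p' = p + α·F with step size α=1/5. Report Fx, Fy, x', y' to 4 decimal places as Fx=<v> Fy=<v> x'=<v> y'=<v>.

Fx=-6.1819 Fy=2.5341 x'=6.7636 y'=7.5068

F_att = 5/4·(g−p) = 5/4·(-5,2) = (-6.2500,2.5000)
o1: d²=180 > ρ²=49 → inactive
o2: d²=194 > ρ²=49 → inactive
o3: d²=73 > ρ²=49 → inactive
o4: d²=45 ≤ ρ²=49; F_rep = 23·(6,3)/45² = (0.0681,0.0341)
F = F_att + ΣF_rep = (-6.1819,2.5341)
p' = p + 1/5·F = (6.7636,7.5068)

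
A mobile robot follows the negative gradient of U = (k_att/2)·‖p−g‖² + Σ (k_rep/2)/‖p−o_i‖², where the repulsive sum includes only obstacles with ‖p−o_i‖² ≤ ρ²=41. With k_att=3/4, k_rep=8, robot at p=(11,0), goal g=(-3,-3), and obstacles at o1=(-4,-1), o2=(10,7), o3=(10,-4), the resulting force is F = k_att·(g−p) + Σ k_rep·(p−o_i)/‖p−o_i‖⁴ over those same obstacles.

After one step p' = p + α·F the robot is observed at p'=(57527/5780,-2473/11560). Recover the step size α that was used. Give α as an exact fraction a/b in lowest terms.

α = 1/10

F_att = 3/4·(g−p) = 3/4·(-14,-3) = (-10.5000,-2.2500)
o1: d²=226 > ρ²=41 → inactive
o2: d²=50 > ρ²=41 → inactive
o3: d²=17 ≤ ρ²=41; F_rep = 8·(1,4)/17² = (0.0277,0.1107)
F = F_att + ΣF_rep = (-10.4723,-2.1393)
Δp = p'−p = (-1.0472,-0.2139); α = Δx/Fx = (-6053/5780) / (-6053/578) = 1/10
check: Δy/Fy = (-2473/11560) / (-2473/1156) = 1/10 ✓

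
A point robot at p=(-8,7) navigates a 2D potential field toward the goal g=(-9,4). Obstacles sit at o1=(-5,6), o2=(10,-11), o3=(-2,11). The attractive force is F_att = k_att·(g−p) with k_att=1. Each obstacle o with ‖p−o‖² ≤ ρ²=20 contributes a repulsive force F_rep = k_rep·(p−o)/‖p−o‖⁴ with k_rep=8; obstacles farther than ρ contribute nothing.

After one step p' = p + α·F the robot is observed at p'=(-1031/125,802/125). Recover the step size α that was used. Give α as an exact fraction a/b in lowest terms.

F_att = 1·(g−p) = 1·(-1,-3) = (-1.0000,-3.0000)
o1: d²=10 ≤ ρ²=20; F_rep = 8·(-3,1)/10² = (-0.2400,0.0800)
o2: d²=648 > ρ²=20 → inactive
o3: d²=52 > ρ²=20 → inactive
F = F_att + ΣF_rep = (-1.2400,-2.9200)
Δp = p'−p = (-0.2480,-0.5840); α = Δx/Fx = (-31/125) / (-31/25) = 1/5
check: Δy/Fy = (-73/125) / (-73/25) = 1/5 ✓

α = 1/5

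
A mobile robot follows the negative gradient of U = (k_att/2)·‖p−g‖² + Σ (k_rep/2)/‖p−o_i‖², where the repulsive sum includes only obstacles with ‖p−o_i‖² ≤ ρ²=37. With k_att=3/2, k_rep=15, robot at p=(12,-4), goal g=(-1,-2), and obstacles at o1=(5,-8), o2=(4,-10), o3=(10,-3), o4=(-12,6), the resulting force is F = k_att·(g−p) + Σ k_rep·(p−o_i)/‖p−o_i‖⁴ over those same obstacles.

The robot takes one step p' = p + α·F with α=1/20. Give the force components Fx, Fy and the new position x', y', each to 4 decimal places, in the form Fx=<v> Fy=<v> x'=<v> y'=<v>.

F_att = 3/2·(g−p) = 3/2·(-13,2) = (-19.5000,3.0000)
o1: d²=65 > ρ²=37 → inactive
o2: d²=100 > ρ²=37 → inactive
o3: d²=5 ≤ ρ²=37; F_rep = 15·(2,-1)/5² = (1.2000,-0.6000)
o4: d²=676 > ρ²=37 → inactive
F = F_att + ΣF_rep = (-18.3000,2.4000)
p' = p + 1/20·F = (11.0850,-3.8800)

Fx=-18.3000 Fy=2.4000 x'=11.0850 y'=-3.8800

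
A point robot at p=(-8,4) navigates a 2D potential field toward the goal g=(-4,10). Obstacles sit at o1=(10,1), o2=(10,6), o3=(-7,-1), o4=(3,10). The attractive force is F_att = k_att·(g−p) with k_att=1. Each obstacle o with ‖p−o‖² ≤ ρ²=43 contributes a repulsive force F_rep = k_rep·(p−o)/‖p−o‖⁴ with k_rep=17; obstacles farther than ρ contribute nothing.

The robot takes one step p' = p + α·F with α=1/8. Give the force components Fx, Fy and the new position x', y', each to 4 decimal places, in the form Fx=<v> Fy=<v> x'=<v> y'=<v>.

F_att = 1·(g−p) = 1·(4,6) = (4.0000,6.0000)
o1: d²=333 > ρ²=43 → inactive
o2: d²=328 > ρ²=43 → inactive
o3: d²=26 ≤ ρ²=43; F_rep = 17·(-1,5)/26² = (-0.0251,0.1257)
o4: d²=157 > ρ²=43 → inactive
F = F_att + ΣF_rep = (3.9749,6.1257)
p' = p + 1/8·F = (-7.5031,4.7657)

Fx=3.9749 Fy=6.1257 x'=-7.5031 y'=4.7657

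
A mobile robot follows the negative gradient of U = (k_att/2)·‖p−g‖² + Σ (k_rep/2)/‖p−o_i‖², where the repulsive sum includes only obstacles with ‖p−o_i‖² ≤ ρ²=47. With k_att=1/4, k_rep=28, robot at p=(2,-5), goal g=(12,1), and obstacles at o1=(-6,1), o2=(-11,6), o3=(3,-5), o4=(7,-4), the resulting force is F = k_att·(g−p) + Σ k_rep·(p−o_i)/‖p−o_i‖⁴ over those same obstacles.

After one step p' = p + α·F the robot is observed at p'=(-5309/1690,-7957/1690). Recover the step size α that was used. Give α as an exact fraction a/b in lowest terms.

α = 1/5

F_att = 1/4·(g−p) = 1/4·(10,6) = (2.5000,1.5000)
o1: d²=100 > ρ²=47 → inactive
o2: d²=290 > ρ²=47 → inactive
o3: d²=1 ≤ ρ²=47; F_rep = 28·(-1,0)/1² = (-28.0000,0.0000)
o4: d²=26 ≤ ρ²=47; F_rep = 28·(-5,-1)/26² = (-0.2071,-0.0414)
F = F_att + ΣF_rep = (-25.7071,1.4586)
Δp = p'−p = (-5.1414,0.2917); α = Δx/Fx = (-8689/1690) / (-8689/338) = 1/5
check: Δy/Fy = (493/1690) / (493/338) = 1/5 ✓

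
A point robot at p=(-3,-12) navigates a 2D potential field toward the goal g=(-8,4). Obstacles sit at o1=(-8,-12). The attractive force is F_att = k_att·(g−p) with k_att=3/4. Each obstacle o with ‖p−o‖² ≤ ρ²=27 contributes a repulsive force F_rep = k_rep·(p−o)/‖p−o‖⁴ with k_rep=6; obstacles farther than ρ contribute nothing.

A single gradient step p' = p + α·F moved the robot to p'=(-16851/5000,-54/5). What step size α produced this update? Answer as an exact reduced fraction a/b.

α = 1/10

F_att = 3/4·(g−p) = 3/4·(-5,16) = (-3.7500,12.0000)
o1: d²=25 ≤ ρ²=27; F_rep = 6·(5,0)/25² = (0.0480,0.0000)
F = F_att + ΣF_rep = (-3.7020,12.0000)
Δp = p'−p = (-0.3702,1.2000); α = Δx/Fx = (-1851/5000) / (-1851/500) = 1/10
check: Δy/Fy = (6/5) / (12) = 1/10 ✓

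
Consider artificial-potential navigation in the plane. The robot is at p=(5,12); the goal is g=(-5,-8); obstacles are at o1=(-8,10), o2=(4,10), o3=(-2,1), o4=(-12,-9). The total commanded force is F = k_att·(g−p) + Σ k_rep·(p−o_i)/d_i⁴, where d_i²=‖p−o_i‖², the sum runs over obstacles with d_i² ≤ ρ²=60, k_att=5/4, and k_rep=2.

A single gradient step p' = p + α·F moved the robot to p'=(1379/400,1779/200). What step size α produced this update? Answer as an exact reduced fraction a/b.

α = 1/8

F_att = 5/4·(g−p) = 5/4·(-10,-20) = (-12.5000,-25.0000)
o1: d²=173 > ρ²=60 → inactive
o2: d²=5 ≤ ρ²=60; F_rep = 2·(1,2)/5² = (0.0800,0.1600)
o3: d²=170 > ρ²=60 → inactive
o4: d²=730 > ρ²=60 → inactive
F = F_att + ΣF_rep = (-12.4200,-24.8400)
Δp = p'−p = (-1.5525,-3.1050); α = Δx/Fx = (-621/400) / (-621/50) = 1/8
check: Δy/Fy = (-621/200) / (-621/25) = 1/8 ✓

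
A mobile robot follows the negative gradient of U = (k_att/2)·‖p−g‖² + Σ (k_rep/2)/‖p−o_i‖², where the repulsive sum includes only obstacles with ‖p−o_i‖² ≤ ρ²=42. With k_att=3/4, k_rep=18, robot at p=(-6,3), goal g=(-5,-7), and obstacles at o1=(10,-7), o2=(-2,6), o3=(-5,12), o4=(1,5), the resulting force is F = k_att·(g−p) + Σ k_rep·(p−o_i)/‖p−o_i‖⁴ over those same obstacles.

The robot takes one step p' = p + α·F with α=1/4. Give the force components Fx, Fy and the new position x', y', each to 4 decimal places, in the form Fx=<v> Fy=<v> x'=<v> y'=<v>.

F_att = 3/4·(g−p) = 3/4·(1,-10) = (0.7500,-7.5000)
o1: d²=356 > ρ²=42 → inactive
o2: d²=25 ≤ ρ²=42; F_rep = 18·(-4,-3)/25² = (-0.1152,-0.0864)
o3: d²=82 > ρ²=42 → inactive
o4: d²=53 > ρ²=42 → inactive
F = F_att + ΣF_rep = (0.6348,-7.5864)
p' = p + 1/4·F = (-5.8413,1.1034)

Fx=0.6348 Fy=-7.5864 x'=-5.8413 y'=1.1034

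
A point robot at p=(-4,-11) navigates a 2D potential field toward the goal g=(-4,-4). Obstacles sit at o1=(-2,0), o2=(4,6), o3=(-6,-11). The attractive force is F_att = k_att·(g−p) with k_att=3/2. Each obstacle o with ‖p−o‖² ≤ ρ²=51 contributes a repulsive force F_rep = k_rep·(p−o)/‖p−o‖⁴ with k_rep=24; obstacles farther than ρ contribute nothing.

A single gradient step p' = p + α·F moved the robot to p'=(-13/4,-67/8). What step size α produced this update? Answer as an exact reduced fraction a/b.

F_att = 3/2·(g−p) = 3/2·(0,7) = (0.0000,10.5000)
o1: d²=125 > ρ²=51 → inactive
o2: d²=353 > ρ²=51 → inactive
o3: d²=4 ≤ ρ²=51; F_rep = 24·(2,0)/4² = (3.0000,0.0000)
F = F_att + ΣF_rep = (3.0000,10.5000)
Δp = p'−p = (0.7500,2.6250); α = Δx/Fx = (3/4) / (3) = 1/4
check: Δy/Fy = (21/8) / (21/2) = 1/4 ✓

α = 1/4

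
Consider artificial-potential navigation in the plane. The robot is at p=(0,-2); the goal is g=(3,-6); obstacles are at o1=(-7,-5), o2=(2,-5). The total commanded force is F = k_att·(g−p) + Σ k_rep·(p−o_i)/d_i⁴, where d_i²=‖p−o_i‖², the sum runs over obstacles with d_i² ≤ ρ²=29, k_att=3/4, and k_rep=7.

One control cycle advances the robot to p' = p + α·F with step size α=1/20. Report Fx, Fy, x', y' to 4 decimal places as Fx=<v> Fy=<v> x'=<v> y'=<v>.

Fx=2.1672 Fy=-2.8757 x'=0.1084 y'=-2.1438

F_att = 3/4·(g−p) = 3/4·(3,-4) = (2.2500,-3.0000)
o1: d²=58 > ρ²=29 → inactive
o2: d²=13 ≤ ρ²=29; F_rep = 7·(-2,3)/13² = (-0.0828,0.1243)
F = F_att + ΣF_rep = (2.1672,-2.8757)
p' = p + 1/20·F = (0.1084,-2.1438)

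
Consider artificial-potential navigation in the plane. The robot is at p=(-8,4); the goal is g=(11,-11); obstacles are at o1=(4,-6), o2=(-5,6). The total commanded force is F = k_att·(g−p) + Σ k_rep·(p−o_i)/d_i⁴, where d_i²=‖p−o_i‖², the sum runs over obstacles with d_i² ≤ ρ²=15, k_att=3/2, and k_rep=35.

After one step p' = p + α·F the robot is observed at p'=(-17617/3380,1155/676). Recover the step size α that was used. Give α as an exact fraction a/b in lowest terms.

α = 1/10

F_att = 3/2·(g−p) = 3/2·(19,-15) = (28.5000,-22.5000)
o1: d²=244 > ρ²=15 → inactive
o2: d²=13 ≤ ρ²=15; F_rep = 35·(-3,-2)/13² = (-0.6213,-0.4142)
F = F_att + ΣF_rep = (27.8787,-22.9142)
Δp = p'−p = (2.7879,-2.2914); α = Δx/Fx = (9423/3380) / (9423/338) = 1/10
check: Δy/Fy = (-1549/676) / (-7745/338) = 1/10 ✓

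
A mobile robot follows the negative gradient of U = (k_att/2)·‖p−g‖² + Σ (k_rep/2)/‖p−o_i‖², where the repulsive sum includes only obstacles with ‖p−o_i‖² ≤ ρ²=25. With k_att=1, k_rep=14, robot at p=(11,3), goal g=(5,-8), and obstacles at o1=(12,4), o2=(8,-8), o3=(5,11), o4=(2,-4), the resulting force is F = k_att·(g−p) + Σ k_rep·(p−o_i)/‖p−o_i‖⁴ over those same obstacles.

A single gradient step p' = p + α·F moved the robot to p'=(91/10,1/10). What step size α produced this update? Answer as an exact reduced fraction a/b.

α = 1/5

F_att = 1·(g−p) = 1·(-6,-11) = (-6.0000,-11.0000)
o1: d²=2 ≤ ρ²=25; F_rep = 14·(-1,-1)/2² = (-3.5000,-3.5000)
o2: d²=130 > ρ²=25 → inactive
o3: d²=100 > ρ²=25 → inactive
o4: d²=130 > ρ²=25 → inactive
F = F_att + ΣF_rep = (-9.5000,-14.5000)
Δp = p'−p = (-1.9000,-2.9000); α = Δx/Fx = (-19/10) / (-19/2) = 1/5
check: Δy/Fy = (-29/10) / (-29/2) = 1/5 ✓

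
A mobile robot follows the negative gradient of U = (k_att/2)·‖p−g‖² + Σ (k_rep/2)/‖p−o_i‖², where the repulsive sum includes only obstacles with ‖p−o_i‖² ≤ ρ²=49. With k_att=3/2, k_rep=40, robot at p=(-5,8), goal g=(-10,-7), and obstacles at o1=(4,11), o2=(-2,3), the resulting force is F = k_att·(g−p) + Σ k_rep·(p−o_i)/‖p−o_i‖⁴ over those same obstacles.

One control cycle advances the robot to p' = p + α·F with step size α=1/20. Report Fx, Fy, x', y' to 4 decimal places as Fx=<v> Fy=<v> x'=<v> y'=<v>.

Fx=-7.6038 Fy=-22.3270 x'=-5.3802 y'=6.8837

F_att = 3/2·(g−p) = 3/2·(-5,-15) = (-7.5000,-22.5000)
o1: d²=90 > ρ²=49 → inactive
o2: d²=34 ≤ ρ²=49; F_rep = 40·(-3,5)/34² = (-0.1038,0.1730)
F = F_att + ΣF_rep = (-7.6038,-22.3270)
p' = p + 1/20·F = (-5.3802,6.8837)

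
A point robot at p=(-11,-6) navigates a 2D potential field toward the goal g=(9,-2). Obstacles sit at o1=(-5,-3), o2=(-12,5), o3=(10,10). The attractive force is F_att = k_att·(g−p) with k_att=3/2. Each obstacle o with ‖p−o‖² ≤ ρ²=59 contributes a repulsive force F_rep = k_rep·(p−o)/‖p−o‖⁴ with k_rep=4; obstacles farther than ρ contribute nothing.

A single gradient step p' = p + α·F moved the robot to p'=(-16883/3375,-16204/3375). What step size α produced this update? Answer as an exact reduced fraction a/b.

F_att = 3/2·(g−p) = 3/2·(20,4) = (30.0000,6.0000)
o1: d²=45 ≤ ρ²=59; F_rep = 4·(-6,-3)/45² = (-0.0119,-0.0059)
o2: d²=122 > ρ²=59 → inactive
o3: d²=697 > ρ²=59 → inactive
F = F_att + ΣF_rep = (29.9881,5.9941)
Δp = p'−p = (5.9976,1.1988); α = Δx/Fx = (20242/3375) / (20242/675) = 1/5
check: Δy/Fy = (4046/3375) / (4046/675) = 1/5 ✓

α = 1/5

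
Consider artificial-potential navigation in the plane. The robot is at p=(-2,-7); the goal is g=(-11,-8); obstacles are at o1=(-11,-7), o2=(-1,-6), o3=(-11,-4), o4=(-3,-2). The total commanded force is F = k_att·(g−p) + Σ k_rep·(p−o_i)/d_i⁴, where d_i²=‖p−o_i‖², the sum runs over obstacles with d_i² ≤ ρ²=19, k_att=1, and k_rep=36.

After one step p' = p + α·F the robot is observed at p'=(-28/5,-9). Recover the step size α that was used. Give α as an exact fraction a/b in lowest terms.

α = 1/5

F_att = 1·(g−p) = 1·(-9,-1) = (-9.0000,-1.0000)
o1: d²=81 > ρ²=19 → inactive
o2: d²=2 ≤ ρ²=19; F_rep = 36·(-1,-1)/2² = (-9.0000,-9.0000)
o3: d²=90 > ρ²=19 → inactive
o4: d²=26 > ρ²=19 → inactive
F = F_att + ΣF_rep = (-18.0000,-10.0000)
Δp = p'−p = (-3.6000,-2.0000); α = Δx/Fx = (-18/5) / (-18) = 1/5
check: Δy/Fy = (-2) / (-10) = 1/5 ✓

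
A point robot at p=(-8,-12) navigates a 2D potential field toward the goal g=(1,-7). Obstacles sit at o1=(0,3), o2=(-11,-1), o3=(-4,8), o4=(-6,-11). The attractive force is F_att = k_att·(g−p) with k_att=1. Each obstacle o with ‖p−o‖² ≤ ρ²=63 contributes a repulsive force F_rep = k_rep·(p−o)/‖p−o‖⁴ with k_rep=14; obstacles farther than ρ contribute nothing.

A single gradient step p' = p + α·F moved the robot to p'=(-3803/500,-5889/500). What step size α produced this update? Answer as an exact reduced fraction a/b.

α = 1/20

F_att = 1·(g−p) = 1·(9,5) = (9.0000,5.0000)
o1: d²=289 > ρ²=63 → inactive
o2: d²=130 > ρ²=63 → inactive
o3: d²=416 > ρ²=63 → inactive
o4: d²=5 ≤ ρ²=63; F_rep = 14·(-2,-1)/5² = (-1.1200,-0.5600)
F = F_att + ΣF_rep = (7.8800,4.4400)
Δp = p'−p = (0.3940,0.2220); α = Δx/Fx = (197/500) / (197/25) = 1/20
check: Δy/Fy = (111/500) / (111/25) = 1/20 ✓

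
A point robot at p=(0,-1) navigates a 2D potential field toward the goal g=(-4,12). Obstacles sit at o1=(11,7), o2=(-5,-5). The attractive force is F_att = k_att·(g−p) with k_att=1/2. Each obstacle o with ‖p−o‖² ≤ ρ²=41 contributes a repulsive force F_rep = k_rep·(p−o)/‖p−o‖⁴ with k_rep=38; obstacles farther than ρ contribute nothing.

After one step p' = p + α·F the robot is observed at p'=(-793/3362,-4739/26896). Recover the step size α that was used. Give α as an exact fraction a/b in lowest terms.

α = 1/8

F_att = 1/2·(g−p) = 1/2·(-4,13) = (-2.0000,6.5000)
o1: d²=185 > ρ²=41 → inactive
o2: d²=41 ≤ ρ²=41; F_rep = 38·(5,4)/41² = (0.1130,0.0904)
F = F_att + ΣF_rep = (-1.8870,6.5904)
Δp = p'−p = (-0.2359,0.8238); α = Δx/Fx = (-793/3362) / (-3172/1681) = 1/8
check: Δy/Fy = (22157/26896) / (22157/3362) = 1/8 ✓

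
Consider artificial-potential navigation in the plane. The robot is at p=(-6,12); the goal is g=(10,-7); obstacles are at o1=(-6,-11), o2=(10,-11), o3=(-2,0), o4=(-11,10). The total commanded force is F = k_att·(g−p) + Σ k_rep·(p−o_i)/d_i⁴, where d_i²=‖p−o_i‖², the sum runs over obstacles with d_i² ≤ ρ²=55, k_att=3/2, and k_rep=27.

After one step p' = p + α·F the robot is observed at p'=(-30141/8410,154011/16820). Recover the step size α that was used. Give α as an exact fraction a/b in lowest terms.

F_att = 3/2·(g−p) = 3/2·(16,-19) = (24.0000,-28.5000)
o1: d²=529 > ρ²=55 → inactive
o2: d²=785 > ρ²=55 → inactive
o3: d²=160 > ρ²=55 → inactive
o4: d²=29 ≤ ρ²=55; F_rep = 27·(5,2)/29² = (0.1605,0.0642)
F = F_att + ΣF_rep = (24.1605,-28.4358)
Δp = p'−p = (2.4161,-2.8436); α = Δx/Fx = (20319/8410) / (20319/841) = 1/10
check: Δy/Fy = (-47829/16820) / (-47829/1682) = 1/10 ✓

α = 1/10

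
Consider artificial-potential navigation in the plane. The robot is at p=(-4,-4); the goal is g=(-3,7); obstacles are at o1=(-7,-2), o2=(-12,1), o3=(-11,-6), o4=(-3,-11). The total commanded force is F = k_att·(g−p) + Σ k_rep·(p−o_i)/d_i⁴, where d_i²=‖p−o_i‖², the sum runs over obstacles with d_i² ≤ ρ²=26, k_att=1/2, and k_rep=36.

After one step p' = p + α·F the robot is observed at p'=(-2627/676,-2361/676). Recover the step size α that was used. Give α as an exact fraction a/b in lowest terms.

α = 1/10

F_att = 1/2·(g−p) = 1/2·(1,11) = (0.5000,5.5000)
o1: d²=13 ≤ ρ²=26; F_rep = 36·(3,-2)/13² = (0.6391,-0.4260)
o2: d²=89 > ρ²=26 → inactive
o3: d²=53 > ρ²=26 → inactive
o4: d²=50 > ρ²=26 → inactive
F = F_att + ΣF_rep = (1.1391,5.0740)
Δp = p'−p = (0.1139,0.5074); α = Δx/Fx = (77/676) / (385/338) = 1/10
check: Δy/Fy = (343/676) / (1715/338) = 1/10 ✓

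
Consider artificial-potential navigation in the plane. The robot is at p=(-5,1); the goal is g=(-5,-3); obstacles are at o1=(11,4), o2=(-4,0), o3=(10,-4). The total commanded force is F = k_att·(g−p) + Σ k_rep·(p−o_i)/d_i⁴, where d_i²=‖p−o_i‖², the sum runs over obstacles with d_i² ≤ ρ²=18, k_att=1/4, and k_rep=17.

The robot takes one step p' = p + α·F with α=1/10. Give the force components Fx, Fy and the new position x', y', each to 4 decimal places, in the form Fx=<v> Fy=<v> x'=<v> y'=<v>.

F_att = 1/4·(g−p) = 1/4·(0,-4) = (0.0000,-1.0000)
o1: d²=265 > ρ²=18 → inactive
o2: d²=2 ≤ ρ²=18; F_rep = 17·(-1,1)/2² = (-4.2500,4.2500)
o3: d²=250 > ρ²=18 → inactive
F = F_att + ΣF_rep = (-4.2500,3.2500)
p' = p + 1/10·F = (-5.4250,1.3250)

Fx=-4.2500 Fy=3.2500 x'=-5.4250 y'=1.3250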